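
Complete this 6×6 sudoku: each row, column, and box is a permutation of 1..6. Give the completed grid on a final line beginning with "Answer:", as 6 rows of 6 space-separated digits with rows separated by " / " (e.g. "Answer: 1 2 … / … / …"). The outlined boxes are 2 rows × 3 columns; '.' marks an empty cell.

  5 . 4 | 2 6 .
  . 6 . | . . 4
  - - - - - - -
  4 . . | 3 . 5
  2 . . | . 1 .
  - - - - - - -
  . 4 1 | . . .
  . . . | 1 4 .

Step 1. [r4c6∈{6}] r4c6 is down to just 6 ⇒ r4c6=6.
Step 2. [r6c2∈{2,3,5}] in col 2, 2 fits only at r6c2. So r6c2=2.
Step 3. [r6c6∈{3}] r6c6 has the single candidate 3 ⇒ r6c6=3.
Step 4. [r1c2∈{1,3}] across row 1, 3 lands solely at r1c2 ⇒ r1c2=3.
Step 5. [r2c4∈{5}] r2c4's peers cover all but 5 ⇒ r2c4=5.
Step 6. [r6c3∈{5,6}] across row 6, 5 lands solely at r6c3 ⇒ r6c3=5.
Step 7. [r5c1∈{3,6}] in row 5, 3 fits only at r5c1. So r5c1=3.
Step 8. [r3c5∈{2}] nothing but 2 survives at r3c5 ⇒ r3c5=2.
Step 9. [r6c1∈{6}] r6c1's peers cover all but 6. So r6c1=6.
Step 10. [r4c2∈{5}] only 5 remains possible at r4c2 ⇒ r4c2=5.
Step 11. [r5c4∈{6}] only 6 remains possible at r5c4. So r5c4=6.
Step 12. [r5c6∈{2}] r5c6 has the single candidate 2. So r5c6=2.
Step 13. [r2c5∈{3}] nothing but 3 survives at r2c5, so r2c5=3.
Step 14. [r1c6∈{1}] r1c6 has the single candidate 1. So r1c6=1.
Step 15. [r2c1∈{1}] only 1 remains possible at r2c1 ⇒ r2c1=1.
Step 16. [r2c3∈{2}] r2c3 has the single candidate 2, so r2c3=2.
Step 17. [r4c3∈{3}] r4c3 has the single candidate 3 ⇒ r4c3=3.
Step 18. [r5c5∈{5}] only 5 remains possible at r5c5, so r5c5=5.
Step 19. [r3c2∈{1}] nothing but 1 survives at r3c2. So r3c2=1.
Step 20. [r3c3∈{6}] only 6 remains possible at r3c3. So r3c3=6.
Step 21. [r4c4∈{4}] r4c4 is down to just 4, so r4c4=4.

Answer: 5 3 4 2 6 1 / 1 6 2 5 3 4 / 4 1 6 3 2 5 / 2 5 3 4 1 6 / 3 4 1 6 5 2 / 6 2 5 1 4 3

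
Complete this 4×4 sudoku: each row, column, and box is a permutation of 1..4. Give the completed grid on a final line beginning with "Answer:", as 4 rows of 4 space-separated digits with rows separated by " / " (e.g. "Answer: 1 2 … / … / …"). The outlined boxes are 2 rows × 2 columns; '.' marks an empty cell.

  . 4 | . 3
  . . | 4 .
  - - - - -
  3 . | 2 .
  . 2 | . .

Step 1. [r1c3∈{1}] r1c3 is down to just 1, so r1c3=1.
Step 2. [r3c2∈{1}] r3c2 is down to just 1. So r3c2=1.
Step 3. [r2c1∈{1,2}] row 2 places 1 nowhere but r2c1. So r2c1=1.
Step 4. [r4c1∈{4}] r4c1 has the single candidate 4. So r4c1=4.
Step 5. [r3c4∈{4}] nothing but 4 survives at r3c4 ⇒ r3c4=4.
Step 6. [r2c4∈{2}] r2c4 has the single candidate 2. So r2c4=2.
Step 7. [r4c3∈{3}] r4c3 has the single candidate 3, so r4c3=3.
Step 8. [r4c4∈{1}] r4c4's peers cover all but 1, so r4c4=1.
Step 9. [r1c1∈{2}] r1c1 has the single candidate 2. So r1c1=2.
Step 10. [r2c2∈{3}] r2c2 is down to just 3 ⇒ r2c2=3.

Answer: 2 4 1 3 / 1 3 4 2 / 3 1 2 4 / 4 2 3 1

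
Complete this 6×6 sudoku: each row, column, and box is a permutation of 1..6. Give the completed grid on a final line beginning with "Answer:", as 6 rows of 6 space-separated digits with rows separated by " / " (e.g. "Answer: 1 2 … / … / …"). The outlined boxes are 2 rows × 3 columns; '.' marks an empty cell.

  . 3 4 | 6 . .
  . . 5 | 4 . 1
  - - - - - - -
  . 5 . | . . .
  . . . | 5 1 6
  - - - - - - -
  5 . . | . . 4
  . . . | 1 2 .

Step 1. [r5c4∈{3}] nothing but 3 survives at r5c4, so r5c4=3.
Step 2. [r3c6∈{2,3}] in col 6, 3 fits only at r3c6 ⇒ r3c6=3.
Step 3. [r5c2∈{1,2,6}] r5c2 is the only open cell in col 2 admitting 1, so r5c2=1.
Step 4. [r5c3∈{2,6}] 2 has one home in row 5: r5c3 ⇒ r5c3=2.
Step 5. [r4c3∈{3}] r4c3's peers cover all but 3. So r4c3=3.
Step 6. [r6c3∈{6}] only 6 remains possible at r6c3. So r6c3=6.
Step 7. [r3c1∈{1,2,4,6}] row 3 places 6 nowhere but r3c1. So r3c1=6.
Step 8. [r2c1∈{2}] only 2 remains possible at r2c1, so r2c1=2.
Step 9. [r6c2∈{4}] only 4 remains possible at r6c2, so r6c2=4.
Step 10. [r1c5∈{5}] r1c5 has the single candidate 5 ⇒ r1c5=5.
Step 11. [r1c1∈{1}] nothing but 1 survives at r1c1 ⇒ r1c1=1.
Step 12. [r1c6∈{2}] only 2 remains possible at r1c6. So r1c6=2.
Step 13. [r5c5∈{6}] nothing but 6 survives at r5c5, so r5c5=6.
Step 14. [r2c5∈{3}] only 3 remains possible at r2c5, so r2c5=3.
Step 15. [r4c2∈{2}] nothing but 2 survives at r4c2 ⇒ r4c2=2.
Step 16. [r4c1∈{4}] r4c1 is down to just 4, so r4c1=4.
Step 17. [r2c2∈{6}] r2c2's peers cover all but 6 ⇒ r2c2=6.
Step 18. [r3c4∈{2}] only 2 remains possible at r3c4 ⇒ r3c4=2.
Step 19. [r3c3∈{1}] r3c3 is down to just 1. So r3c3=1.
Step 20. [r6c1∈{3}] r6c1's peers cover all but 3 ⇒ r6c1=3.
Step 21. [r3c5∈{4}] r3c5's peers cover all but 4. So r3c5=4.
Step 22. [r6c6∈{5}] nothing but 5 survives at r6c6 ⇒ r6c6=5.

Answer: 1 3 4 6 5 2 / 2 6 5 4 3 1 / 6 5 1 2 4 3 / 4 2 3 5 1 6 / 5 1 2 3 6 4 / 3 4 6 1 2 5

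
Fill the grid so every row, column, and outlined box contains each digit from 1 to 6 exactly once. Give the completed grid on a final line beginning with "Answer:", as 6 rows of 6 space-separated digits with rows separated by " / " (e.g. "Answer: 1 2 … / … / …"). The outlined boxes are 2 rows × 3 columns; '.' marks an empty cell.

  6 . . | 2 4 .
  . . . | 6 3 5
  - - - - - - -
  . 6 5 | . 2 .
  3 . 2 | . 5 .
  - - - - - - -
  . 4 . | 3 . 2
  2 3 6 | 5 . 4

Step 1. [r4c2∈{1}] r4c2's peers cover all but 1, so r4c2=1.
Step 2. [r5c3∈{1}] only 1 remains possible at r5c3 ⇒ r5c3=1.
Step 3. [r3c4∈{1,4}] col 4 places 1 nowhere but r3c4. So r3c4=1.
Step 4. [r3c1∈{4}] nothing but 4 survives at r3c1. So r3c1=4.
Step 5. [r2c1∈{1}] r2c1's peers cover all but 1. So r2c1=1.
Step 6. [r1c2∈{5}] nothing but 5 survives at r1c2. So r1c2=5.
Step 7. [r4c6∈{6}] r4c6 is down to just 6 ⇒ r4c6=6.
Step 8. [r1c6∈{1}] only 1 remains possible at r1c6. So r1c6=1.
Step 9. [r1c3∈{3}] r1c3 is down to just 3 ⇒ r1c3=3.
Step 10. [r6c5∈{1}] only 1 remains possible at r6c5, so r6c5=1.
Step 11. [r3c6∈{3}] r3c6's peers cover all but 3, so r3c6=3.
Step 12. [r5c5∈{6}] r5c5's peers cover all but 6. So r5c5=6.
Step 13. [r4c4∈{4}] only 4 remains possible at r4c4, so r4c4=4.
Step 14. [r2c2∈{2}] only 2 remains possible at r2c2. So r2c2=2.
Step 15. [r5c1∈{5}] r5c1 is down to just 5 ⇒ r5c1=5.
Step 16. [r2c3∈{4}] r2c3 is down to just 4, so r2c3=4.

Answer: 6 5 3 2 4 1 / 1 2 4 6 3 5 / 4 6 5 1 2 3 / 3 1 2 4 5 6 / 5 4 1 3 6 2 / 2 3 6 5 1 4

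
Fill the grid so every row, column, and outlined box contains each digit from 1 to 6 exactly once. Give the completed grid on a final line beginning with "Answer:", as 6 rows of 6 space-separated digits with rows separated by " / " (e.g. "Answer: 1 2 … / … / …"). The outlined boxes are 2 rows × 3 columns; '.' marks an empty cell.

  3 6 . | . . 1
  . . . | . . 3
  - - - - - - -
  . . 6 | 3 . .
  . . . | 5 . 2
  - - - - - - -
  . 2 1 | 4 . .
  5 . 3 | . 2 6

Step 1. [r4c3∈{4}] nothing but 4 survives at r4c3, so r4c3=4.
Step 2. [r4c1∈{1}] r4c1's peers cover all but 1. So r4c1=1.
Step 3. [r1c5∈{4,5}] row 1 places 4 nowhere but r1c5. So r1c5=4.
Step 4. [r2c5∈{5,6}] in box 2, 5 fits only at r2c5. So r2c5=5.
Step 5. [r2c3∈{2}] nothing but 2 survives at r2c3 ⇒ r2c3=2.
Step 6. [r2c1∈{4}] nothing but 4 survives at r2c1. So r2c1=4.
Step 7. [r2c2∈{1}] r2c2's peers cover all but 1, so r2c2=1.
Step 8. [r2c4∈{6}] r2c4's peers cover all but 6, so r2c4=6.
Step 9. [r4c5∈{6}] r4c5 has the single candidate 6 ⇒ r4c5=6.
Step 10. [r3c1∈{2}] r3c1 has the single candidate 2, so r3c1=2.
Step 11. [r6c2∈{4}] r6c2's peers cover all but 4. So r6c2=4.
Step 12. [r3c6∈{4}] r3c6 is down to just 4. So r3c6=4.
Step 13. [r5c1∈{6}] r5c1 has the single candidate 6 ⇒ r5c1=6.
Step 14. [r5c6∈{5}] only 5 remains possible at r5c6, so r5c6=5.
Step 15. [r5c5∈{3}] r5c5 has the single candidate 3. So r5c5=3.
Step 16. [r1c3∈{5}] nothing but 5 survives at r1c3, so r1c3=5.
Step 17. [r3c2∈{5}] r3c2 is down to just 5 ⇒ r3c2=5.
Step 18. [r6c4∈{1}] nothing but 1 survives at r6c4, so r6c4=1.
Step 19. [r3c5∈{1}] r3c5's peers cover all but 1 ⇒ r3c5=1.
Step 20. [r4c2∈{3}] r4c2 is down to just 3, so r4c2=3.
Step 21. [r1c4∈{2}] only 2 remains possible at r1c4 ⇒ r1c4=2.

Answer: 3 6 5 2 4 1 / 4 1 2 6 5 3 / 2 5 6 3 1 4 / 1 3 4 5 6 2 / 6 2 1 4 3 5 / 5 4 3 1 2 6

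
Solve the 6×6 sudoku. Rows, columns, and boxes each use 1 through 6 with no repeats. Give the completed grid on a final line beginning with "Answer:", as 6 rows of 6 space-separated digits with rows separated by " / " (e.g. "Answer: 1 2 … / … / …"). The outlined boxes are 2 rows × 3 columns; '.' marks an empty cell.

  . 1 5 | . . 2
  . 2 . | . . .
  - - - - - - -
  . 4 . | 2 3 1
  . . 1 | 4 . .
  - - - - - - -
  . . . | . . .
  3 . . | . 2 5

Step 1. [r3c3∈{6}] nothing but 6 survives at r3c3 ⇒ r3c3=6.
Step 2. [r5c1∈{1,2,4,5,6}] 1 has one home in col 1: r5c1, so r5c1=1.
Step 3. [r4c5∈{5,6}] across box 4, 5 lands solely at r4c5, so r4c5=5.
Step 4. [r1c4∈{3,6}] r1c4 is the only open cell in row 1 admitting 3. So r1c4=3.
Step 5. [r5c4∈{6}] nothing but 6 survives at r5c4, so r5c4=6.
Step 6. [r5c5∈{4}] only 4 remains possible at r5c5. So r5c5=4.
Step 7. [r2c6∈{4,6}] r2c6 is the only open cell in col 6 admitting 4. So r2c6=4.
Step 8. [r1c5∈{6}] r1c5's peers cover all but 6. So r1c5=6.
Step 9. [r2c4∈{1,5}] across row 2, 5 lands solely at r2c4 ⇒ r2c4=5.
Step 10. [r2c3∈{3}] only 3 remains possible at r2c3 ⇒ r2c3=3.
Step 11. [r2c5∈{1}] only 1 remains possible at r2c5 ⇒ r2c5=1.
Step 12. [r6c2∈{6}] r6c2 is down to just 6 ⇒ r6c2=6.
Step 13. [r6c4∈{1}] r6c4 is down to just 1. So r6c4=1.
Step 14. [r4c6∈{6}] only 6 remains possible at r4c6, so r4c6=6.
Step 15. [r6c3∈{4}] r6c3 has the single candidate 4, so r6c3=4.
Step 16. [r5c3∈{2}] nothing but 2 survives at r5c3 ⇒ r5c3=2.
Step 17. [r3c1∈{5}] nothing but 5 survives at r3c1. So r3c1=5.
Step 18. [r2c1∈{6}] only 6 remains possible at r2c1, so r2c1=6.
Step 19. [r5c6∈{3}] r5c6's peers cover all but 3. So r5c6=3.
Step 20. [r5c2∈{5}] r5c2 has the single candidate 5, so r5c2=5.
Step 21. [r4c2∈{3}] nothing but 3 survives at r4c2. So r4c2=3.
Step 22. [r4c1∈{2}] r4c1's peers cover all but 2, so r4c1=2.
Step 23. [r1c1∈{4}] nothing but 4 survives at r1c1 ⇒ r1c1=4.

Answer: 4 1 5 3 6 2 / 6 2 3 5 1 4 / 5 4 6 2 3 1 / 2 3 1 4 5 6 / 1 5 2 6 4 3 / 3 6 4 1 2 5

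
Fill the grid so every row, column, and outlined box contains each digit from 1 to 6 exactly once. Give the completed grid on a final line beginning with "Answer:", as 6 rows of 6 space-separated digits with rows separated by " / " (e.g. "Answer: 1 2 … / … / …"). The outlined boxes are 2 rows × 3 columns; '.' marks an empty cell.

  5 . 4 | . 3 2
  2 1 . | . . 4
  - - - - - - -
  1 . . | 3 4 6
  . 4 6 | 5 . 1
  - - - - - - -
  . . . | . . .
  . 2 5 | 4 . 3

Step 1. [r6c5∈{1,6}] in row 6, 1 fits only at r6c5, so r6c5=1.
Step 2. [r5c2∈{3,6}] in col 2, 3 fits only at r5c2, so r5c2=3.
Step 3. [r2c4∈{6}] only 6 remains possible at r2c4. So r2c4=6.
Step 4. [r5c5∈{2,5,6}] col 5 places 6 nowhere but r5c5. So r5c5=6.
Step 5. [r2c3∈{3}] r2c3 is down to just 3 ⇒ r2c3=3.
Step 6. [r5c3∈{1}] r5c3 is down to just 1, so r5c3=1.
Step 7. [r4c1∈{3}] only 3 remains possible at r4c1. So r4c1=3.
Step 8. [r2c5∈{5}] r2c5 has the single candidate 5. So r2c5=5.
Step 9. [r3c3∈{2}] nothing but 2 survives at r3c3 ⇒ r3c3=2.
Step 10. [r1c2∈{6}] nothing but 6 survives at r1c2, so r1c2=6.
Step 11. [r6c1∈{6}] r6c1 has the single candidate 6, so r6c1=6.
Step 12. [r5c4∈{2}] r5c4's peers cover all but 2. So r5c4=2.
Step 13. [r3c2∈{5}] r3c2 has the single candidate 5 ⇒ r3c2=5.
Step 14. [r1c4∈{1}] r1c4 is down to just 1. So r1c4=1.
Step 15. [r5c6∈{5}] only 5 remains possible at r5c6 ⇒ r5c6=5.
Step 16. [r5c1∈{4}] r5c1 is down to just 4. So r5c1=4.
Step 17. [r4c5∈{2}] only 2 remains possible at r4c5 ⇒ r4c5=2.

Answer: 5 6 4 1 3 2 / 2 1 3 6 5 4 / 1 5 2 3 4 6 / 3 4 6 5 2 1 / 4 3 1 2 6 5 / 6 2 5 4 1 3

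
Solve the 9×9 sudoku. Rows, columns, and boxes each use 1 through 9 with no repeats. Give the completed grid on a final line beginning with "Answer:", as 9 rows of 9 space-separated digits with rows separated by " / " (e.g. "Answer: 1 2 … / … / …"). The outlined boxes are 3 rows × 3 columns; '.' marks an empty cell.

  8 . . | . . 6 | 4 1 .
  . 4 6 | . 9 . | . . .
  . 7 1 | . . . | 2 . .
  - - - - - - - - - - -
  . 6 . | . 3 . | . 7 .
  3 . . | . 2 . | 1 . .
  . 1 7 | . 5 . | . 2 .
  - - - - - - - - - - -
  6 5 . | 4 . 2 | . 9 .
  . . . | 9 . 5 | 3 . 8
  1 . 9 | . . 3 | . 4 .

Step 1. [r1c5∈{7}] only 7 remains possible at r1c5. So r1c5=7.
Step 2. [r6c9∈{3,4,6,9}] across row 6, 3 lands solely at r6c9 ⇒ r6c9=3.
Step 3. [r9c4∈{6,7,8}] across box 8, 7 lands solely at r9c4. So r9c4=7.
Step 4. [r8c8∈{6}] r8c8 has the single candidate 6 ⇒ r8c8=6.
Step 5. [r6c7∈{6,8,9}] r6c7 is the only open cell in col 7 admitting 6 ⇒ r6c7=6.
Step 6. [r6c4∈{8}] r6c4 is down to just 8. So r6c4=8.
Step 7. [r4c7∈{5,8,9}] in col 7, 9 fits only at r4c7 ⇒ r4c7=9.
Step 8. [r4c3∈{2,4,5,8}] row 4 places 8 nowhere but r4c3 ⇒ r4c3=8.
Step 9. [r2c7∈{5,7,8}] in col 7, 8 fits only at r2c7, so r2c7=8.
Step 10. [r1c2∈{2,3,9}] col 2 places 3 nowhere but r1c2, so r1c2=3.
Step 11. [r4c1∈{2,4,5}] row 4 places 2 nowhere but r4c1 ⇒ r4c1=2.
Step 12. [r4c9∈{4,5}] in row 4, 5 fits only at r4c9 ⇒ r4c9=5.
Step 13. [r2c1∈{5}] r2c1 is down to just 5, so r2c1=5.
Step 14. [r4c6∈{1,4}] row 4 places 4 nowhere but r4c6, so r4c6=4.
Step 15. [r7c5∈{1,8}] row 7 places 8 nowhere but r7c5 ⇒ r7c5=8.
Step 16. [r6c1∈{4,9}] row 6 places 4 nowhere but r6c1. So r6c1=4.
Step 17. [r2c4∈{1,2,3}] row 2 places 2 nowhere but r2c4. So r2c4=2.
Step 18. [r8c2∈{2}] r8c2 has the single candidate 2 ⇒ r8c2=2.
Step 19. [r3c8∈{3,5}] r3c8 is the only open cell in col 8 admitting 5 ⇒ r3c8=5.
Step 20. [r6c6∈{9}] nothing but 9 survives at r6c6, so r6c6=9.
Step 21. [r2c9∈{7}] only 7 remains possible at r2c9 ⇒ r2c9=7.
Step 22. [r3c1∈{9}] nothing but 9 survives at r3c1, so r3c1=9.
Step 23. [r7c3∈{3}] r7c3 is down to just 3. So r7c3=3.
Step 24. [r9c2∈{8}] r9c2 has the single candidate 8. So r9c2=8.
Step 25. [r8c3∈{4}] r8c3 is down to just 4. So r8c3=4.
Step 26. [r2c8∈{3}] r2c8 is down to just 3 ⇒ r2c8=3.
Step 27. [r1c3∈{2}] r1c3 is down to just 2. So r1c3=2.
Step 28. [r3c5∈{4}] r3c5's peers cover all but 4 ⇒ r3c5=4.
Step 29. [r7c9∈{1}] only 1 remains possible at r7c9. So r7c9=1.
Step 30. [r3c4∈{3}] nothing but 3 survives at r3c4 ⇒ r3c4=3.
Step 31. [r7c7∈{7}] r7c7's peers cover all but 7, so r7c7=7.
Step 32. [r5c4∈{6}] nothing but 6 survives at r5c4. So r5c4=6.
Step 33. [r8c1∈{7}] only 7 remains possible at r8c1 ⇒ r8c1=7.
Step 34. [r5c3∈{5}] r5c3 has the single candidate 5. So r5c3=5.
Step 35. [r5c6∈{7}] nothing but 7 survives at r5c6, so r5c6=7.
Step 36. [r1c4∈{5}] r1c4's peers cover all but 5. So r1c4=5.
Step 37. [r5c2∈{9}] only 9 remains possible at r5c2, so r5c2=9.
Step 38. [r9c5∈{6}] r9c5 has the single candidate 6. So r9c5=6.
Step 39. [r8c5∈{1}] r8c5 is down to just 1, so r8c5=1.
Step 40. [r3c9∈{6}] r3c9 has the single candidate 6 ⇒ r3c9=6.
Step 41. [r5c8∈{8}] nothing but 8 survives at r5c8. So r5c8=8.
Step 42. [r9c7∈{5}] only 5 remains possible at r9c7, so r9c7=5.
Step 43. [r9c9∈{2}] r9c9's peers cover all but 2. So r9c9=2.
Step 44. [r2c6∈{1}] only 1 remains possible at r2c6 ⇒ r2c6=1.
Step 45. [r3c6∈{8}] r3c6 has the single candidate 8 ⇒ r3c6=8.
Step 46. [r4c4∈{1}] r4c4 is down to just 1. So r4c4=1.
Step 47. [r5c9∈{4}] r5c9 has the single candidate 4 ⇒ r5c9=4.
Step 48. [r1c9∈{9}] r1c9 has the single candidate 9. So r1c9=9.

Answer: 8 3 2 5 7 6 4 1 9 / 5 4 6 2 9 1 8 3 7 / 9 7 1 3 4 8 2 5 6 / 2 6 8 1 3 4 9 7 5 / 3 9 5 6 2 7 1 8 4 / 4 1 7 8 5 9 6 2 3 / 6 5 3 4 8 2 7 9 1 / 7 2 4 9 1 5 3 6 8 / 1 8 9 7 6 3 5 4 2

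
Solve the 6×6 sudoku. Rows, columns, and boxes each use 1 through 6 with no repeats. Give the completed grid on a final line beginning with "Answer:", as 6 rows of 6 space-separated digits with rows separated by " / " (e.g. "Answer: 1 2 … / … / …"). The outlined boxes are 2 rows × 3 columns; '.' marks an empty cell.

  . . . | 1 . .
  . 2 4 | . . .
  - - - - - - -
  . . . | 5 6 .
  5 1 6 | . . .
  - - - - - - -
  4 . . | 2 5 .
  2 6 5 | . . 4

Step 1. [r2c5∈{3}] nothing but 3 survives at r2c5. So r2c5=3.
Step 2. [r5c6∈{1,3,6}] 6 has one home in row 5: r5c6. So r5c6=6.
Step 3. [r3c1∈{3}] r3c1 is down to just 3 ⇒ r3c1=3.
Step 4. [r1c5∈{2,4}] 4 has one home in row 1: r1c5. So r1c5=4.
Step 5. [r1c6∈{2,5}] row 1 places 2 nowhere but r1c6 ⇒ r1c6=2.
Step 6. [r1c3∈{3}] only 3 remains possible at r1c3. So r1c3=3.
Step 7. [r4c6∈{3}] r4c6 has the single candidate 3, so r4c6=3.
Step 8. [r1c1∈{6}] nothing but 6 survives at r1c1, so r1c1=6.
Step 9. [r2c4∈{6}] nothing but 6 survives at r2c4 ⇒ r2c4=6.
Step 10. [r5c2∈{3}] r5c2 is down to just 3 ⇒ r5c2=3.
Step 11. [r4c5∈{2}] only 2 remains possible at r4c5 ⇒ r4c5=2.
Step 12. [r6c4∈{3}] r6c4's peers cover all but 3 ⇒ r6c4=3.
Step 13. [r3c3∈{2}] only 2 remains possible at r3c3 ⇒ r3c3=2.
Step 14. [r4c4∈{4}] nothing but 4 survives at r4c4 ⇒ r4c4=4.
Step 15. [r3c2∈{4}] r3c2's peers cover all but 4, so r3c2=4.
Step 16. [r5c3∈{1}] r5c3 has the single candidate 1, so r5c3=1.
Step 17. [r2c1∈{1}] nothing but 1 survives at r2c1 ⇒ r2c1=1.
Step 18. [r6c5∈{1}] nothing but 1 survives at r6c5, so r6c5=1.
Step 19. [r1c2∈{5}] r1c2's peers cover all but 5. So r1c2=5.
Step 20. [r2c6∈{5}] only 5 remains possible at r2c6 ⇒ r2c6=5.
Step 21. [r3c6∈{1}] nothing but 1 survives at r3c6. So r3c6=1.

Answer: 6 5 3 1 4 2 / 1 2 4 6 3 5 / 3 4 2 5 6 1 / 5 1 6 4 2 3 / 4 3 1 2 5 6 / 2 6 5 3 1 4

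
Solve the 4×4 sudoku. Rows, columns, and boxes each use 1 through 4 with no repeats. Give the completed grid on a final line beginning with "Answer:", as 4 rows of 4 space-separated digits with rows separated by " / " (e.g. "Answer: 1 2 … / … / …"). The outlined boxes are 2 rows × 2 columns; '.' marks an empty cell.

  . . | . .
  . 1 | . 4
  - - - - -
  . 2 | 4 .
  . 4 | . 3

Step 1. [r1c4∈{1,2}] in col 4, 2 fits only at r1c4 ⇒ r1c4=2.
Step 2. [r1c2∈{3}] only 3 remains possible at r1c2. So r1c2=3.
Step 3. [r4c1∈{1}] r4c1 is down to just 1. So r4c1=1.
Step 4. [r2c1∈{2}] nothing but 2 survives at r2c1. So r2c1=2.
Step 5. [r3c1∈{3}] r3c1 is down to just 3, so r3c1=3.
Step 6. [r3c4∈{1}] nothing but 1 survives at r3c4. So r3c4=1.
Step 7. [r1c3∈{1}] r1c3's peers cover all but 1 ⇒ r1c3=1.
Step 8. [r1c1∈{4}] r1c1's peers cover all but 4. So r1c1=4.
Step 9. [r2c3∈{3}] only 3 remains possible at r2c3. So r2c3=3.
Step 10. [r4c3∈{2}] nothing but 2 survives at r4c3, so r4c3=2.

Answer: 4 3 1 2 / 2 1 3 4 / 3 2 4 1 / 1 4 2 3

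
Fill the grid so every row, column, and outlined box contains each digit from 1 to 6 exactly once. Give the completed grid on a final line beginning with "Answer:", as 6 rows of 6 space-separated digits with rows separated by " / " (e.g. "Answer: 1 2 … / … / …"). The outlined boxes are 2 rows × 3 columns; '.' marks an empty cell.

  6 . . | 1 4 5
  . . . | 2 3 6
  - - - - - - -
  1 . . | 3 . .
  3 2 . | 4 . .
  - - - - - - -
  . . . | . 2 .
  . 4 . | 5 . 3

Step 1. [r3c3∈{4,5,6}] r3c3 is the only open cell in row 3 admitting 4, so r3c3=4.
Step 2. [r5c1∈{5}] r5c1 has the single candidate 5 ⇒ r5c1=5.
Step 3. [r5c4∈{6}] nothing but 6 survives at r5c4, so r5c4=6.
Step 4. [r6c5∈{1}] r6c5's peers cover all but 1 ⇒ r6c5=1.
Step 5. [r3c2∈{5,6}] r3c2 is the only open cell in col 2 admitting 6 ⇒ r3c2=6.
Step 6. [r1c3∈{2,3}] 2 has one home in row 1: r1c3, so r1c3=2.
Step 7. [r5c3∈{1,3}] 3 has one home in col 3: r5c3. So r5c3=3.
Step 8. [r2c3∈{1,5}] col 3 places 1 nowhere but r2c3 ⇒ r2c3=1.
Step 9. [r4c5∈{5,6}] r4c5 is the only open cell in row 4 admitting 6. So r4c5=6.
Step 10. [r6c1∈{2}] nothing but 2 survives at r6c1 ⇒ r6c1=2.
Step 11. [r4c6∈{1}] r4c6 is down to just 1 ⇒ r4c6=1.
Step 12. [r3c5∈{5}] r3c5 is down to just 5 ⇒ r3c5=5.
Step 13. [r2c2∈{5}] r2c2 is down to just 5. So r2c2=5.
Step 14. [r5c6∈{4}] r5c6's peers cover all but 4 ⇒ r5c6=4.
Step 15. [r1c2∈{3}] nothing but 3 survives at r1c2 ⇒ r1c2=3.
Step 16. [r5c2∈{1}] r5c2's peers cover all but 1. So r5c2=1.
Step 17. [r4c3∈{5}] r4c3 is down to just 5. So r4c3=5.
Step 18. [r3c6∈{2}] r3c6 has the single candidate 2 ⇒ r3c6=2.
Step 19. [r6c3∈{6}] r6c3's peers cover all but 6, so r6c3=6.
Step 20. [r2c1∈{4}] r2c1's peers cover all but 4. So r2c1=4.

Answer: 6 3 2 1 4 5 / 4 5 1 2 3 6 / 1 6 4 3 5 2 / 3 2 5 4 6 1 / 5 1 3 6 2 4 / 2 4 6 5 1 3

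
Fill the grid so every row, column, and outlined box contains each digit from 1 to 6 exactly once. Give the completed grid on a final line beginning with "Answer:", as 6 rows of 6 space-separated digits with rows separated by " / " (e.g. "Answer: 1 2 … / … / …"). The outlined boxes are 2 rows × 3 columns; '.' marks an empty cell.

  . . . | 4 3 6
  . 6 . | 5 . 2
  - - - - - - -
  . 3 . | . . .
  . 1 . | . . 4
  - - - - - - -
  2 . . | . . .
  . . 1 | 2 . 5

Step 1. [r6c2∈{4}] r6c2 is down to just 4, so r6c2=4.
Step 2. [r6c5∈{6}] only 6 remains possible at r6c5. So r6c5=6.
Step 3. [r5c3∈{3,5,6}] across row 5, 6 lands solely at r5c3 ⇒ r5c3=6.
Step 4. [r2c5∈{1}] only 1 remains possible at r2c5. So r2c5=1.
Step 5. [r3c6∈{1}] r3c6 has the single candidate 1. So r3c6=1.
Step 6. [r1c2∈{2,5}] col 2 places 2 nowhere but r1c2 ⇒ r1c2=2.
Step 7. [r1c3∈{5}] r1c3 has the single candidate 5, so r1c3=5.
Step 8. [r2c3∈{3,4}] across col 3, 3 lands solely at r2c3. So r2c3=3.
Step 9. [r4c4∈{3,6}] 3 has one home in row 4: r4c4 ⇒ r4c4=3.
Step 10. [r3c3∈{2,4}] in col 3, 4 fits only at r3c3, so r3c3=4.
Step 11. [r4c1∈{5,6}] r4c1 is the only open cell in row 4 admitting 6. So r4c1=6.
Step 12. [r3c5∈{2,5}] in row 3, 2 fits only at r3c5, so r3c5=2.
Step 13. [r2c1∈{4}] r2c1 is down to just 4 ⇒ r2c1=4.
Step 14. [r5c5∈{4}] nothing but 4 survives at r5c5, so r5c5=4.
Step 15. [r4c3∈{2}] only 2 remains possible at r4c3. So r4c3=2.
Step 16. [r6c1∈{3}] nothing but 3 survives at r6c1. So r6c1=3.
Step 17. [r5c4∈{1}] r5c4 has the single candidate 1 ⇒ r5c4=1.
Step 18. [r3c4∈{6}] nothing but 6 survives at r3c4, so r3c4=6.
Step 19. [r3c1∈{5}] r3c1's peers cover all but 5. So r3c1=5.
Step 20. [r5c2∈{5}] nothing but 5 survives at r5c2. So r5c2=5.
Step 21. [r1c1∈{1}] only 1 remains possible at r1c1 ⇒ r1c1=1.
Step 22. [r5c6∈{3}] r5c6's peers cover all but 3. So r5c6=3.
Step 23. [r4c5∈{5}] nothing but 5 survives at r4c5 ⇒ r4c5=5.

Answer: 1 2 5 4 3 6 / 4 6 3 5 1 2 / 5 3 4 6 2 1 / 6 1 2 3 5 4 / 2 5 6 1 4 3 / 3 4 1 2 6 5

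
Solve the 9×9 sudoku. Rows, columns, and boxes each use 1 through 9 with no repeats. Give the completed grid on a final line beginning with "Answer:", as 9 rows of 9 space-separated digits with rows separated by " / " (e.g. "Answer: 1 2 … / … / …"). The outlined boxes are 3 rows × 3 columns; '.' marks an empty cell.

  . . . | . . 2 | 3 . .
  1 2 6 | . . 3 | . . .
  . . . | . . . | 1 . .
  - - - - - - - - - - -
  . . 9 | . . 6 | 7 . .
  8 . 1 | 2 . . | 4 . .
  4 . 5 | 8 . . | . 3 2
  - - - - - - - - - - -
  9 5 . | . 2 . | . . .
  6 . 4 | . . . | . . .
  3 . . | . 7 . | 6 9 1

Step 1. [r7c7∈{8}] r7c7 is down to just 8, so r7c7=8.
Step 2. [r3c8∈{2,4,5,6,7,8}] across row 3, 2 lands solely at r3c8, so r3c8=2.
Step 3. [r9c2∈{8}] only 8 remains possible at r9c2, so r9c2=8.
Step 4. [r7c3∈{7}] nothing but 7 survives at r7c3 ⇒ r7c3=7.
Step 5. [r7c4∈{1,3,4,6}] 6 has one home in row 7: r7c4, so r7c4=6.
Step 6. [r7c6∈{1,4}] 1 has one home in row 7: r7c6, so r7c6=1.
Step 7. [r6c7∈{9}] r6c7 is down to just 9, so r6c7=9.
Step 8. [r2c7∈{5}] only 5 remains possible at r2c7 ⇒ r2c7=5.
Step 9. [r4c2∈{3}] r4c2 is down to just 3 ⇒ r4c2=3.
Step 10. [r8c4∈{3,5,9}] col 4 places 3 nowhere but r8c4, so r8c4=3.
Step 11. [r4c8∈{1,5,8}] across col 8, 1 lands solely at r4c8. So r4c8=1.
Step 12. [r1c4∈{1,4,5,7,9}] col 4 places 1 nowhere but r1c4, so r1c4=1.
Step 13. [r1c3∈{8}] nothing but 8 survives at r1c3 ⇒ r1c3=8.
Step 14. [r2c8∈{4,7,8}] across col 8, 8 lands solely at r2c8, so r2c8=8.
Step 15. [r6c6∈{7}] r6c6's peers cover all but 7. So r6c6=7.
Step 16. [r5c2∈{6,7}] r5c2 is the only open cell in row 5 admitting 7. So r5c2=7.
Step 17. [r5c5∈{3,5,9}] r5c5 is the only open cell in row 5 admitting 3. So r5c5=3.
Step 18. [r5c6∈{5,9}] r5c6 is the only open cell in row 5 admitting 9 ⇒ r5c6=9.
Step 19. [r8c5∈{5,8,9}] across row 8, 9 lands solely at r8c5. So r8c5=9.
Step 20. [r2c5∈{4}] r2c5 has the single candidate 4 ⇒ r2c5=4.
Step 21. [r4c5∈{5}] nothing but 5 survives at r4c5. So r4c5=5.
Step 22. [r1c5∈{6}] r1c5's peers cover all but 6, so r1c5=6.
Step 23. [r3c9∈{4,6,7,9}] across row 3, 6 lands solely at r3c9, so r3c9=6.
Step 24. [r7c8∈{4}] nothing but 4 survives at r7c8 ⇒ r7c8=4.
Step 25. [r1c8∈{7}] r1c8 is down to just 7 ⇒ r1c8=7.
Step 26. [r8c8∈{5}] only 5 remains possible at r8c8, so r8c8=5.
Step 27. [r1c9∈{4,9}] 4 has one home in col 9: r1c9. So r1c9=4.
Step 28. [r2c4∈{7,9}] in row 2, 7 fits only at r2c4 ⇒ r2c4=7.
Step 29. [r9c6∈{4,5}] 4 has one home in col 6: r9c6, so r9c6=4.
Step 30. [r3c6∈{5,8}] across col 6, 5 lands solely at r3c6, so r3c6=5.
Step 31. [r3c4∈{9}] only 9 remains possible at r3c4 ⇒ r3c4=9.
Step 32. [r9c4∈{5}] nothing but 5 survives at r9c4, so r9c4=5.
Step 33. [r7c9∈{3}] r7c9 has the single candidate 3 ⇒ r7c9=3.
Step 34. [r8c6∈{8}] r8c6 is down to just 8 ⇒ r8c6=8.
Step 35. [r2c9∈{9}] only 9 remains possible at r2c9 ⇒ r2c9=9.
Step 36. [r8c9∈{7}] nothing but 7 survives at r8c9, so r8c9=7.
Step 37. [r3c1∈{7}] nothing but 7 survives at r3c1. So r3c1=7.
Step 38. [r1c1∈{5}] r1c1 is down to just 5, so r1c1=5.
Step 39. [r8c7∈{2}] r8c7 is down to just 2, so r8c7=2.
Step 40. [r5c8∈{6}] nothing but 6 survives at r5c8, so r5c8=6.
Step 41. [r9c3∈{2}] r9c3's peers cover all but 2, so r9c3=2.
Step 42. [r6c2∈{6}] r6c2 is down to just 6 ⇒ r6c2=6.
Step 43. [r3c2∈{4}] r3c2 has the single candidate 4 ⇒ r3c2=4.
Step 44. [r4c1∈{2}] nothing but 2 survives at r4c1, so r4c1=2.
Step 45. [r8c2∈{1}] nothing but 1 survives at r8c2, so r8c2=1.
Step 46. [r6c5∈{1}] only 1 remains possible at r6c5. So r6c5=1.
Step 47. [r5c9∈{5}] r5c9's peers cover all but 5 ⇒ r5c9=5.
Step 48. [r3c3∈{3}] only 3 remains possible at r3c3 ⇒ r3c3=3.
Step 49. [r4c4∈{4}] r4c4 is down to just 4 ⇒ r4c4=4.
Step 50. [r4c9∈{8}] nothing but 8 survives at r4c9. So r4c9=8.
Step 51. [r3c5∈{8}] r3c5 is down to just 8 ⇒ r3c5=8.
Step 52. [r1c2∈{9}] nothing but 9 survives at r1c2, so r1c2=9.

Answer: 5 9 8 1 6 2 3 7 4 / 1 2 6 7 4 3 5 8 9 / 7 4 3 9 8 5 1 2 6 / 2 3 9 4 5 6 7 1 8 / 8 7 1 2 3 9 4 6 5 / 4 6 5 8 1 7 9 3 2 / 9 5 7 6 2 1 8 4 3 / 6 1 4 3 9 8 2 5 7 / 3 8 2 5 7 4 6 9 1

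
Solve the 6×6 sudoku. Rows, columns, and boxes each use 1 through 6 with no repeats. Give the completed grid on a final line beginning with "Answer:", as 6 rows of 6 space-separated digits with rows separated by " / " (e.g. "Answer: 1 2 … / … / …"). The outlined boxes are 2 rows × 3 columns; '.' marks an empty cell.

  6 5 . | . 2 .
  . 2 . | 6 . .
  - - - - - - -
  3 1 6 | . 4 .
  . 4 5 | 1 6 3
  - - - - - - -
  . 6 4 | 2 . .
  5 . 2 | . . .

Step 1. [r5c5∈{1,3,5}] row 5 places 3 nowhere but r5c5. So r5c5=3.
Step 2. [r5c6∈{1,5}] r5c6 is the only open cell in row 5 admitting 5, so r5c6=5.
Step 3. [r6c6∈{1,4,6}] r6c6 is the only open cell in row 6 admitting 6. So r6c6=6.
Step 4. [r2c1∈{1,4}] col 1 places 4 nowhere but r2c1, so r2c1=4.
Step 5. [r2c6∈{1}] r2c6 has the single candidate 1. So r2c6=1.
Step 6. [r1c4∈{3,4}] r1c4 is the only open cell in col 4 admitting 3 ⇒ r1c4=3.
Step 7. [r4c1∈{2}] nothing but 2 survives at r4c1. So r4c1=2.
Step 8. [r5c1∈{1}] r5c1 is down to just 1, so r5c1=1.
Step 9. [r3c4∈{5}] nothing but 5 survives at r3c4 ⇒ r3c4=5.
Step 10. [r1c6∈{4}] only 4 remains possible at r1c6. So r1c6=4.
Step 11. [r6c5∈{1}] r6c5 is down to just 1. So r6c5=1.
Step 12. [r1c3∈{1}] r1c3 has the single candidate 1, so r1c3=1.
Step 13. [r3c6∈{2}] only 2 remains possible at r3c6 ⇒ r3c6=2.
Step 14. [r2c3∈{3}] only 3 remains possible at r2c3, so r2c3=3.
Step 15. [r6c4∈{4}] r6c4's peers cover all but 4 ⇒ r6c4=4.
Step 16. [r6c2∈{3}] r6c2 has the single candidate 3. So r6c2=3.
Step 17. [r2c5∈{5}] r2c5's peers cover all but 5. So r2c5=5.

Answer: 6 5 1 3 2 4 / 4 2 3 6 5 1 / 3 1 6 5 4 2 / 2 4 5 1 6 3 / 1 6 4 2 3 5 / 5 3 2 4 1 6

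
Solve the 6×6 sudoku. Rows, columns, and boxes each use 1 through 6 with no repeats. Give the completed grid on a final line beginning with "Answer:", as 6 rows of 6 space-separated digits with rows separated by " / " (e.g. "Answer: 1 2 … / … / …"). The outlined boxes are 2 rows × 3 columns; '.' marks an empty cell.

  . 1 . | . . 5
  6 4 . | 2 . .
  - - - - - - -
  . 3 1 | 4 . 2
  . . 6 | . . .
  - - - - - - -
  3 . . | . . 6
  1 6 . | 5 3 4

Step 1. [r6c3∈{2}] nothing but 2 survives at r6c3 ⇒ r6c3=2.
Step 2. [r2c5∈{1}] r2c5 has the single candidate 1. So r2c5=1.
Step 3. [r4c5∈{5}] r4c5 is down to just 5 ⇒ r4c5=5.
Step 4. [r2c6∈{3}] r2c6's peers cover all but 3 ⇒ r2c6=3.
Step 5. [r4c6∈{1}] only 1 remains possible at r4c6, so r4c6=1.
Step 6. [r5c2∈{5}] r5c2 has the single candidate 5. So r5c2=5.
Step 7. [r1c1∈{2}] only 2 remains possible at r1c1. So r1c1=2.
Step 8. [r1c4∈{6}] only 6 remains possible at r1c4, so r1c4=6.
Step 9. [r5c4∈{1}] r5c4 is down to just 1, so r5c4=1.
Step 10. [r5c3∈{4}] r5c3 has the single candidate 4, so r5c3=4.
Step 11. [r2c3∈{5}] r2c3 has the single candidate 5 ⇒ r2c3=5.
Step 12. [r5c5∈{2}] only 2 remains possible at r5c5, so r5c5=2.
Step 13. [r3c5∈{6}] only 6 remains possible at r3c5 ⇒ r3c5=6.
Step 14. [r4c1∈{4}] r4c1 has the single candidate 4 ⇒ r4c1=4.
Step 15. [r4c4∈{3}] r4c4's peers cover all but 3. So r4c4=3.
Step 16. [r1c3∈{3}] r1c3 is down to just 3. So r1c3=3.
Step 17. [r4c2∈{2}] r4c2's peers cover all but 2, so r4c2=2.
Step 18. [r1c5∈{4}] r1c5 is down to just 4, so r1c5=4.
Step 19. [r3c1∈{5}] r3c1 is down to just 5. So r3c1=5.

Answer: 2 1 3 6 4 5 / 6 4 5 2 1 3 / 5 3 1 4 6 2 / 4 2 6 3 5 1 / 3 5 4 1 2 6 / 1 6 2 5 3 4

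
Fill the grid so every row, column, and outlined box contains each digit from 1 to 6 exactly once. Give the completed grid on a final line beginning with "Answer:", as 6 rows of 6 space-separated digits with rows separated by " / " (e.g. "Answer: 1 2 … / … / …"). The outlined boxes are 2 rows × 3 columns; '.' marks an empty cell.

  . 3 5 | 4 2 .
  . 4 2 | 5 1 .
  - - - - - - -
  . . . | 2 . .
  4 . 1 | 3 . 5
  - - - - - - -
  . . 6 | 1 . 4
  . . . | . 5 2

Step 1. [r1c6∈{6}] r1c6's peers cover all but 6, so r1c6=6.
Step 2. [r5c1∈{2,3,5}] col 1 places 2 nowhere but r5c1, so r5c1=2.
Step 3. [r3c1∈{3,5,6}] across col 1, 5 lands solely at r3c1 ⇒ r3c1=5.
Step 4. [r6c1∈{1,3}] col 1 places 3 nowhere but r6c1, so r6c1=3.
Step 5. [r3c2∈{6}] only 6 remains possible at r3c2. So r3c2=6.
Step 6. [r5c5∈{3}] nothing but 3 survives at r5c5, so r5c5=3.
Step 7. [r4c2∈{2}] only 2 remains possible at r4c2, so r4c2=2.
Step 8. [r5c2∈{5}] nothing but 5 survives at r5c2, so r5c2=5.
Step 9. [r6c3∈{4}] only 4 remains possible at r6c3 ⇒ r6c3=4.
Step 10. [r6c4∈{6}] r6c4 has the single candidate 6. So r6c4=6.
Step 11. [r2c6∈{3}] only 3 remains possible at r2c6, so r2c6=3.
Step 12. [r3c3∈{3}] r3c3 is down to just 3. So r3c3=3.
Step 13. [r3c6∈{1}] r3c6's peers cover all but 1. So r3c6=1.
Step 14. [r1c1∈{1}] only 1 remains possible at r1c1. So r1c1=1.
Step 15. [r3c5∈{4}] nothing but 4 survives at r3c5 ⇒ r3c5=4.
Step 16. [r6c2∈{1}] r6c2 has the single candidate 1 ⇒ r6c2=1.
Step 17. [r2c1∈{6}] r2c1's peers cover all but 6. So r2c1=6.
Step 18. [r4c5∈{6}] only 6 remains possible at r4c5 ⇒ r4c5=6.

Answer: 1 3 5 4 2 6 / 6 4 2 5 1 3 / 5 6 3 2 4 1 / 4 2 1 3 6 5 / 2 5 6 1 3 4 / 3 1 4 6 5 2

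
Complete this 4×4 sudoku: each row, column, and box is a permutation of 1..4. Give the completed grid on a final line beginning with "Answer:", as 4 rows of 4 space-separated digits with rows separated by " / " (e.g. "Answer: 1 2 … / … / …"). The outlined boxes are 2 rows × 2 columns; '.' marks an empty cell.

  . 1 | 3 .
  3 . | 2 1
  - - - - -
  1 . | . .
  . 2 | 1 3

Step 1. [r3c3∈{4}] r3c3 has the single candidate 4. So r3c3=4.
Step 2. [r1c4∈{4}] r1c4 has the single candidate 4. So r1c4=4.
Step 3. [r4c1∈{4}] only 4 remains possible at r4c1, so r4c1=4.
Step 4. [r1c1∈{2}] only 2 remains possible at r1c1 ⇒ r1c1=2.
Step 5. [r2c2∈{4}] only 4 remains possible at r2c2. So r2c2=4.
Step 6. [r3c2∈{3}] r3c2's peers cover all but 3, so r3c2=3.
Step 7. [r3c4∈{2}] only 2 remains possible at r3c4 ⇒ r3c4=2.

Answer: 2 1 3 4 / 3 4 2 1 / 1 3 4 2 / 4 2 1 3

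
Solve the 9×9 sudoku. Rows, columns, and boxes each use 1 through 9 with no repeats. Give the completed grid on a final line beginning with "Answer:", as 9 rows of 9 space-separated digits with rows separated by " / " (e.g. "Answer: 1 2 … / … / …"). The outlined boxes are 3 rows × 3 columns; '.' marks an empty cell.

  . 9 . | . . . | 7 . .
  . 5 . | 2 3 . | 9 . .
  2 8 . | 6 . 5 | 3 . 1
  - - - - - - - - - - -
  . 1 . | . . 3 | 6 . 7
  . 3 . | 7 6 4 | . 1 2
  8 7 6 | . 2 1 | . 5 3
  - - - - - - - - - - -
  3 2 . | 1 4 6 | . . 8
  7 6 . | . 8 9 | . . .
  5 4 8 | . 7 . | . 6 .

Step 1. [r4c8∈{4,8,9}] r4c8 is the only open cell in box 6 admitting 9 ⇒ r4c8=9.
Step 2. [r3c8∈{4}] nothing but 4 survives at r3c8 ⇒ r3c8=4.
Step 3. [r8c4∈{3,5}] 5 has one home in box 8: r8c4. So r8c4=5.
Step 4. [r1c6∈{8}] r1c6's peers cover all but 8. So r1c6=8.
Step 5. [r8c3∈{1}] r8c3's peers cover all but 1. So r8c3=1.
Step 6. [r4c1∈{4}] r4c1's peers cover all but 4. So r4c1=4.
Step 7. [r2c3∈{4,7}] row 2 places 4 nowhere but r2c3. So r2c3=4.
Step 8. [r5c3∈{5,9}] across row 5, 5 lands solely at r5c3, so r5c3=5.
Step 9. [r2c1∈{1,6}] row 2 places 1 nowhere but r2c1 ⇒ r2c1=1.
Step 10. [r8c8∈{2,3}] row 8 places 3 nowhere but r8c8 ⇒ r8c8=3.
Step 11. [r8c7∈{2,4}] 2 has one home in row 8: r8c7 ⇒ r8c7=2.
Step 12. [r1c1∈{6}] nothing but 6 survives at r1c1 ⇒ r1c1=6.
Step 13. [r4c4∈{8}] r4c4 is down to just 8 ⇒ r4c4=8.
Step 14. [r8c9∈{4}] r8c9 has the single candidate 4, so r8c9=4.
Step 15. [r1c5∈{1}] nothing but 1 survives at r1c5 ⇒ r1c5=1.
Step 16. [r1c8∈{2}] nothing but 2 survives at r1c8 ⇒ r1c8=2.
Step 17. [r1c9∈{5}] only 5 remains possible at r1c9, so r1c9=5.
Step 18. [r6c4∈{9}] only 9 remains possible at r6c4. So r6c4=9.
Step 19. [r9c6∈{2}] nothing but 2 survives at r9c6, so r9c6=2.
Step 20. [r7c3∈{9}] r7c3 is down to just 9, so r7c3=9.
Step 21. [r7c7∈{5}] only 5 remains possible at r7c7. So r7c7=5.
Step 22. [r4c3∈{2}] r4c3 has the single candidate 2. So r4c3=2.
Step 23. [r3c5∈{9}] r3c5 has the single candidate 9. So r3c5=9.
Step 24. [r5c1∈{9}] only 9 remains possible at r5c1, so r5c1=9.
Step 25. [r2c8∈{8}] r2c8 has the single candidate 8. So r2c8=8.
Step 26. [r2c9∈{6}] r2c9 has the single candidate 6, so r2c9=6.
Step 27. [r9c4∈{3}] r9c4 has the single candidate 3 ⇒ r9c4=3.
Step 28. [r1c3∈{3}] r1c3's peers cover all but 3 ⇒ r1c3=3.
Step 29. [r1c4∈{4}] r1c4 has the single candidate 4. So r1c4=4.
Step 30. [r6c7∈{4}] r6c7 has the single candidate 4 ⇒ r6c7=4.
Step 31. [r9c9∈{9}] r9c9's peers cover all but 9, so r9c9=9.
Step 32. [r9c7∈{1}] r9c7 has the single candidate 1. So r9c7=1.
Step 33. [r3c3∈{7}] r3c3 is down to just 7. So r3c3=7.
Step 34. [r5c7∈{8}] r5c7 has the single candidate 8, so r5c7=8.
Step 35. [r2c6∈{7}] r2c6 has the single candidate 7, so r2c6=7.
Step 36. [r4c5∈{5}] r4c5 has the single candidate 5. So r4c5=5.
Step 37. [r7c8∈{7}] r7c8's peers cover all but 7, so r7c8=7.

Answer: 6 9 3 4 1 8 7 2 5 / 1 5 4 2 3 7 9 8 6 / 2 8 7 6 9 5 3 4 1 / 4 1 2 8 5 3 6 9 7 / 9 3 5 7 6 4 8 1 2 / 8 7 6 9 2 1 4 5 3 / 3 2 9 1 4 6 5 7 8 / 7 6 1 5 8 9 2 3 4 / 5 4 8 3 7 2 1 6 9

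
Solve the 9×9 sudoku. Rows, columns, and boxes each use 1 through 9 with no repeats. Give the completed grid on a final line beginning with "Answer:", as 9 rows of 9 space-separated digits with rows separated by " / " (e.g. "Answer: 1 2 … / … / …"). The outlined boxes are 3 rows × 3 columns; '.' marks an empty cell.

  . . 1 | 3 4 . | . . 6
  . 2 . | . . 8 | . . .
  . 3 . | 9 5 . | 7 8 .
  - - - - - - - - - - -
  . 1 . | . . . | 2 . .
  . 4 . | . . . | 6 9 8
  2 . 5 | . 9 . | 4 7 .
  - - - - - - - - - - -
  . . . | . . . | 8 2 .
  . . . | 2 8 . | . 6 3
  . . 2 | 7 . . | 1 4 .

Step 1. [r6c6∈{1,3,6}] in row 6, 3 fits only at r6c6 ⇒ r6c6=3.
Step 2. [r1c8∈{5}] r1c8 is down to just 5, so r1c8=5.
Step 3. [r4c3∈{3,6,7,8,9}] col 3 places 8 nowhere but r4c3, so r4c3=8.
Step 4. [r4c1∈{3,6,7,9}] across row 4, 9 lands solely at r4c1, so r4c1=9.
Step 5. [r8c7∈{5,9}] 5 has one home in col 7: r8c7. So r8c7=5.
Step 6. [r2c1∈{4,5,6,7}] row 2 places 5 nowhere but r2c1, so r2c1=5.
Step 7. [r2c8∈{1,3}] r2c8 is the only open cell in col 8 admitting 1 ⇒ r2c8=1.
Step 8. [r2c4∈{6}] r2c4's peers cover all but 6, so r2c4=6.
Step 9. [r9c9∈{9}] r9c9's peers cover all but 9. So r9c9=9.
Step 10. [r2c5∈{7}] r2c5 has the single candidate 7 ⇒ r2c5=7.
Step 11. [r4c6∈{4,5,6,7}] 7 has one home in row 4: r4c6, so r4c6=7.
Step 12. [r3c6∈{1,2}] r3c6 is the only open cell in row 3 admitting 1. So r3c6=1.
Step 13. [r7c9∈{7}] nothing but 7 survives at r7c9 ⇒ r7c9=7.
Step 14. [r8c1∈{1,4,7}] r8c1 is the only open cell in row 8 admitting 1 ⇒ r8c1=1.
Step 15. [r1c7∈{9}] r1c7's peers cover all but 9, so r1c7=9.
Step 16. [r2c3∈{4,9}] r2c3 is the only open cell in row 2 admitting 9. So r2c3=9.
Step 17. [r6c2∈{6}] r6c2 has the single candidate 6, so r6c2=6.
Step 18. [r4c5∈{6}] r4c5 has the single candidate 6 ⇒ r4c5=6.
Step 19. [r4c4∈{4,5}] 4 has one home in row 4: r4c4 ⇒ r4c4=4.
Step 20. [r9c5∈{3}] only 3 remains possible at r9c5 ⇒ r9c5=3.
Step 21. [r5c5∈{1,2}] in col 5, 2 fits only at r5c5, so r5c5=2.
Step 22. [r5c4∈{1,5}] row 5 places 1 nowhere but r5c4, so r5c4=1.
Step 23. [r7c4∈{5}] nothing but 5 survives at r7c4 ⇒ r7c4=5.
Step 24. [r7c2∈{9}] r7c2's peers cover all but 9 ⇒ r7c2=9.
Step 25. [r9c6∈{6}] r9c6's peers cover all but 6 ⇒ r9c6=6.
Step 26. [r7c6∈{4}] only 4 remains possible at r7c6 ⇒ r7c6=4.
Step 27. [r3c1∈{4,6}] in col 1, 4 fits only at r3c1 ⇒ r3c1=4.
Step 28. [r9c1∈{8}] only 8 remains possible at r9c1. So r9c1=8.
Step 29. [r1c1∈{7}] only 7 remains possible at r1c1 ⇒ r1c1=7.
Step 30. [r5c3∈{3,7}] r5c3 is the only open cell in row 5 admitting 7, so r5c3=7.
Step 31. [r7c3∈{3,6}] col 3 places 3 nowhere but r7c3 ⇒ r7c3=3.
Step 32. [r8c6∈{9}] nothing but 9 survives at r8c6. So r8c6=9.
Step 33. [r9c2∈{5}] nothing but 5 survives at r9c2 ⇒ r9c2=5.
Step 34. [r1c2∈{8}] r1c2 has the single candidate 8, so r1c2=8.
Step 35. [r8c3∈{4}] only 4 remains possible at r8c3 ⇒ r8c3=4.
Step 36. [r5c1∈{3}] nothing but 3 survives at r5c1, so r5c1=3.
Step 37. [r2c7∈{3}] r2c7's peers cover all but 3 ⇒ r2c7=3.
Step 38. [r5c6∈{5}] nothing but 5 survives at r5c6 ⇒ r5c6=5.
Step 39. [r7c1∈{6}] only 6 remains possible at r7c1. So r7c1=6.
Step 40. [r8c2∈{7}] nothing but 7 survives at r8c2. So r8c2=7.
Step 41. [r7c5∈{1}] nothing but 1 survives at r7c5, so r7c5=1.
Step 42. [r3c9∈{2}] only 2 remains possible at r3c9 ⇒ r3c9=2.
Step 43. [r6c4∈{8}] nothing but 8 survives at r6c4, so r6c4=8.
Step 44. [r4c8∈{3}] nothing but 3 survives at r4c8 ⇒ r4c8=3.
Step 45. [r6c9∈{1}] only 1 remains possible at r6c9. So r6c9=1.
Step 46. [r3c3∈{6}] only 6 remains possible at r3c3, so r3c3=6.
Step 47. [r1c6∈{2}] r1c6 has the single candidate 2 ⇒ r1c6=2.
Step 48. [r4c9∈{5}] only 5 remains possible at r4c9 ⇒ r4c9=5.
Step 49. [r2c9∈{4}] r2c9 is down to just 4. So r2c9=4.

Answer: 7 8 1 3 4 2 9 5 6 / 5 2 9 6 7 8 3 1 4 / 4 3 6 9 5 1 7 8 2 / 9 1 8 4 6 7 2 3 5 / 3 4 7 1 2 5 6 9 8 / 2 6 5 8 9 3 4 7 1 / 6 9 3 5 1 4 8 2 7 / 1 7 4 2 8 9 5 6 3 / 8 5 2 7 3 6 1 4 9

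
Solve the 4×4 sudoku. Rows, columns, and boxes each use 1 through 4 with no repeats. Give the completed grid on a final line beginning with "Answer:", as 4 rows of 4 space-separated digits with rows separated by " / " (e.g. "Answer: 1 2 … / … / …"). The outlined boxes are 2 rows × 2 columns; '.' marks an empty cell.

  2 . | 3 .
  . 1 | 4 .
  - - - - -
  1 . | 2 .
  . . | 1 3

Step 1. [r1c2∈{4}] r1c2's peers cover all but 4 ⇒ r1c2=4.
Step 2. [r4c2∈{2}] r4c2 is down to just 2. So r4c2=2.
Step 3. [r1c4∈{1}] nothing but 1 survives at r1c4. So r1c4=1.
Step 4. [r3c2∈{3}] r3c2's peers cover all but 3 ⇒ r3c2=3.
Step 5. [r2c1∈{3}] nothing but 3 survives at r2c1, so r2c1=3.
Step 6. [r4c1∈{4}] nothing but 4 survives at r4c1, so r4c1=4.
Step 7. [r2c4∈{2}] r2c4 has the single candidate 2 ⇒ r2c4=2.
Step 8. [r3c4∈{4}] r3c4's peers cover all but 4 ⇒ r3c4=4.

Answer: 2 4 3 1 / 3 1 4 2 / 1 3 2 4 / 4 2 1 3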